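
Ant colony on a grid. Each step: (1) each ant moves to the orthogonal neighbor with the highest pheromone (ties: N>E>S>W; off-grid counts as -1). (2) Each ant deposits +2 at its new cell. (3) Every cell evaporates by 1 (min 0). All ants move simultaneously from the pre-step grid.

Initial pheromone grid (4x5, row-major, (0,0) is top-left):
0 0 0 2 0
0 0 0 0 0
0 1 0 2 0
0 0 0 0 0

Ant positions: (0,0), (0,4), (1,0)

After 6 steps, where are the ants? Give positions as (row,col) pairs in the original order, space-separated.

Step 1: ant0:(0,0)->E->(0,1) | ant1:(0,4)->W->(0,3) | ant2:(1,0)->N->(0,0)
  grid max=3 at (0,3)
Step 2: ant0:(0,1)->W->(0,0) | ant1:(0,3)->E->(0,4) | ant2:(0,0)->E->(0,1)
  grid max=2 at (0,0)
Step 3: ant0:(0,0)->E->(0,1) | ant1:(0,4)->W->(0,3) | ant2:(0,1)->W->(0,0)
  grid max=3 at (0,0)
Step 4: ant0:(0,1)->W->(0,0) | ant1:(0,3)->E->(0,4) | ant2:(0,0)->E->(0,1)
  grid max=4 at (0,0)
Step 5: ant0:(0,0)->E->(0,1) | ant1:(0,4)->W->(0,3) | ant2:(0,1)->W->(0,0)
  grid max=5 at (0,0)
Step 6: ant0:(0,1)->W->(0,0) | ant1:(0,3)->E->(0,4) | ant2:(0,0)->E->(0,1)
  grid max=6 at (0,0)

(0,0) (0,4) (0,1)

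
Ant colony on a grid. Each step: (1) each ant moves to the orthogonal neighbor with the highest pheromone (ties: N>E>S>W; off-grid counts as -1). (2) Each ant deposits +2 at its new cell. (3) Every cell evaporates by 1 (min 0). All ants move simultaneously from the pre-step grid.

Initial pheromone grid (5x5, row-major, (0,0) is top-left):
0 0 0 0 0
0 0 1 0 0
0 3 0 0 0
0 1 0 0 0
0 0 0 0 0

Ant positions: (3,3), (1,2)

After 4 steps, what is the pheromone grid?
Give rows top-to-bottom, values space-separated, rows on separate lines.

After step 1: ants at (2,3),(0,2)
  0 0 1 0 0
  0 0 0 0 0
  0 2 0 1 0
  0 0 0 0 0
  0 0 0 0 0
After step 2: ants at (1,3),(0,3)
  0 0 0 1 0
  0 0 0 1 0
  0 1 0 0 0
  0 0 0 0 0
  0 0 0 0 0
After step 3: ants at (0,3),(1,3)
  0 0 0 2 0
  0 0 0 2 0
  0 0 0 0 0
  0 0 0 0 0
  0 0 0 0 0
After step 4: ants at (1,3),(0,3)
  0 0 0 3 0
  0 0 0 3 0
  0 0 0 0 0
  0 0 0 0 0
  0 0 0 0 0

0 0 0 3 0
0 0 0 3 0
0 0 0 0 0
0 0 0 0 0
0 0 0 0 0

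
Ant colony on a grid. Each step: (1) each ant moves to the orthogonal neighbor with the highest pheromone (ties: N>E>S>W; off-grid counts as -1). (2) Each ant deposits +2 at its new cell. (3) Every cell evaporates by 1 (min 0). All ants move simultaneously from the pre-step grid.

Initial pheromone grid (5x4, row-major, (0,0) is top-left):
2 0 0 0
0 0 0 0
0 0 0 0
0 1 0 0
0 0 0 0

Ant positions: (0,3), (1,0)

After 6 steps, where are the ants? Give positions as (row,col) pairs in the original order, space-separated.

Step 1: ant0:(0,3)->S->(1,3) | ant1:(1,0)->N->(0,0)
  grid max=3 at (0,0)
Step 2: ant0:(1,3)->N->(0,3) | ant1:(0,0)->E->(0,1)
  grid max=2 at (0,0)
Step 3: ant0:(0,3)->S->(1,3) | ant1:(0,1)->W->(0,0)
  grid max=3 at (0,0)
Step 4: ant0:(1,3)->N->(0,3) | ant1:(0,0)->E->(0,1)
  grid max=2 at (0,0)
Step 5: ant0:(0,3)->S->(1,3) | ant1:(0,1)->W->(0,0)
  grid max=3 at (0,0)
Step 6: ant0:(1,3)->N->(0,3) | ant1:(0,0)->E->(0,1)
  grid max=2 at (0,0)

(0,3) (0,1)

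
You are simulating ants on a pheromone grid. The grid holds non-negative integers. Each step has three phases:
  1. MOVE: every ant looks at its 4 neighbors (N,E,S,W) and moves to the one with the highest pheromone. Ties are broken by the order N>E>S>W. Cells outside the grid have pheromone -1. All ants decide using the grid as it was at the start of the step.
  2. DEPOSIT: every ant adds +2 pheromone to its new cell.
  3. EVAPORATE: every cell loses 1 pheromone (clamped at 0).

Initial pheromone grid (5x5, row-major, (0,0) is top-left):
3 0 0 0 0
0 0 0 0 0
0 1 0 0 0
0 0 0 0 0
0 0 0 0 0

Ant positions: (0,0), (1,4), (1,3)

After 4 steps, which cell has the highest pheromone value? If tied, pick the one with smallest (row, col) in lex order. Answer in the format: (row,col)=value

Answer: (0,3)=4

Derivation:
Step 1: ant0:(0,0)->E->(0,1) | ant1:(1,4)->N->(0,4) | ant2:(1,3)->N->(0,3)
  grid max=2 at (0,0)
Step 2: ant0:(0,1)->W->(0,0) | ant1:(0,4)->W->(0,3) | ant2:(0,3)->E->(0,4)
  grid max=3 at (0,0)
Step 3: ant0:(0,0)->E->(0,1) | ant1:(0,3)->E->(0,4) | ant2:(0,4)->W->(0,3)
  grid max=3 at (0,3)
Step 4: ant0:(0,1)->W->(0,0) | ant1:(0,4)->W->(0,3) | ant2:(0,3)->E->(0,4)
  grid max=4 at (0,3)
Final grid:
  3 0 0 4 4
  0 0 0 0 0
  0 0 0 0 0
  0 0 0 0 0
  0 0 0 0 0
Max pheromone 4 at (0,3)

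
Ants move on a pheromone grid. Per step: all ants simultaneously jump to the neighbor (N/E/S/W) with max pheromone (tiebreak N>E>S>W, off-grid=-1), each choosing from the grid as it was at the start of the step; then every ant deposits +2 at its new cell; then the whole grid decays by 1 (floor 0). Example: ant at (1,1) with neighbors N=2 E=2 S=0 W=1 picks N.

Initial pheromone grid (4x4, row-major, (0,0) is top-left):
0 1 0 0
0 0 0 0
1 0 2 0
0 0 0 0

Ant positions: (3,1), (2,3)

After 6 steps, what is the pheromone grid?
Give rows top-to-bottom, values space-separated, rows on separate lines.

After step 1: ants at (2,1),(2,2)
  0 0 0 0
  0 0 0 0
  0 1 3 0
  0 0 0 0
After step 2: ants at (2,2),(2,1)
  0 0 0 0
  0 0 0 0
  0 2 4 0
  0 0 0 0
After step 3: ants at (2,1),(2,2)
  0 0 0 0
  0 0 0 0
  0 3 5 0
  0 0 0 0
After step 4: ants at (2,2),(2,1)
  0 0 0 0
  0 0 0 0
  0 4 6 0
  0 0 0 0
After step 5: ants at (2,1),(2,2)
  0 0 0 0
  0 0 0 0
  0 5 7 0
  0 0 0 0
After step 6: ants at (2,2),(2,1)
  0 0 0 0
  0 0 0 0
  0 6 8 0
  0 0 0 0

0 0 0 0
0 0 0 0
0 6 8 0
0 0 0 0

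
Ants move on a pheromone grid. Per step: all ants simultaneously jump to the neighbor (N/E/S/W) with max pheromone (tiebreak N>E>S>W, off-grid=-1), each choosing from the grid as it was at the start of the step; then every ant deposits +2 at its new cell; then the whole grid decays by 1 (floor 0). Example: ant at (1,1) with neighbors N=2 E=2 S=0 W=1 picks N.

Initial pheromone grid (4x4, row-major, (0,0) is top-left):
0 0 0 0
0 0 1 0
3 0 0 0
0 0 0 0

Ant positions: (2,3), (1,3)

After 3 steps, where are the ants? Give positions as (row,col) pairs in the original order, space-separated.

Step 1: ant0:(2,3)->N->(1,3) | ant1:(1,3)->W->(1,2)
  grid max=2 at (1,2)
Step 2: ant0:(1,3)->W->(1,2) | ant1:(1,2)->E->(1,3)
  grid max=3 at (1,2)
Step 3: ant0:(1,2)->E->(1,3) | ant1:(1,3)->W->(1,2)
  grid max=4 at (1,2)

(1,3) (1,2)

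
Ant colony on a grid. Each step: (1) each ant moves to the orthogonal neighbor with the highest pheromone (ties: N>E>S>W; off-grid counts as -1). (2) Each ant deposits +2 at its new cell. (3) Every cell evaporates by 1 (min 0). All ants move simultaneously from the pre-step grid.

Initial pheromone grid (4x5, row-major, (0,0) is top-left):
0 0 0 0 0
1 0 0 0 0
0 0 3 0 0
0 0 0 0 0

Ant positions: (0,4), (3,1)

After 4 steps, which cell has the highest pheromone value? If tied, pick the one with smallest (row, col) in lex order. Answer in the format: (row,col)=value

Answer: (2,2)=3

Derivation:
Step 1: ant0:(0,4)->S->(1,4) | ant1:(3,1)->N->(2,1)
  grid max=2 at (2,2)
Step 2: ant0:(1,4)->N->(0,4) | ant1:(2,1)->E->(2,2)
  grid max=3 at (2,2)
Step 3: ant0:(0,4)->S->(1,4) | ant1:(2,2)->N->(1,2)
  grid max=2 at (2,2)
Step 4: ant0:(1,4)->N->(0,4) | ant1:(1,2)->S->(2,2)
  grid max=3 at (2,2)
Final grid:
  0 0 0 0 1
  0 0 0 0 0
  0 0 3 0 0
  0 0 0 0 0
Max pheromone 3 at (2,2)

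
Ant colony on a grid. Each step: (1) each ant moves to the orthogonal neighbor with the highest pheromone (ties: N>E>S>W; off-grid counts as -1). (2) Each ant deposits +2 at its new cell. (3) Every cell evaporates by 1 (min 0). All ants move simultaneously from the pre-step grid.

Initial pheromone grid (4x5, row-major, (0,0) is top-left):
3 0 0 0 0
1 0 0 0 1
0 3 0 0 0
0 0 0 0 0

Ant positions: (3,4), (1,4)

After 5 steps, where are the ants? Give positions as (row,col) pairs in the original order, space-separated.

Step 1: ant0:(3,4)->N->(2,4) | ant1:(1,4)->N->(0,4)
  grid max=2 at (0,0)
Step 2: ant0:(2,4)->N->(1,4) | ant1:(0,4)->S->(1,4)
  grid max=3 at (1,4)
Step 3: ant0:(1,4)->N->(0,4) | ant1:(1,4)->N->(0,4)
  grid max=3 at (0,4)
Step 4: ant0:(0,4)->S->(1,4) | ant1:(0,4)->S->(1,4)
  grid max=5 at (1,4)
Step 5: ant0:(1,4)->N->(0,4) | ant1:(1,4)->N->(0,4)
  grid max=5 at (0,4)

(0,4) (0,4)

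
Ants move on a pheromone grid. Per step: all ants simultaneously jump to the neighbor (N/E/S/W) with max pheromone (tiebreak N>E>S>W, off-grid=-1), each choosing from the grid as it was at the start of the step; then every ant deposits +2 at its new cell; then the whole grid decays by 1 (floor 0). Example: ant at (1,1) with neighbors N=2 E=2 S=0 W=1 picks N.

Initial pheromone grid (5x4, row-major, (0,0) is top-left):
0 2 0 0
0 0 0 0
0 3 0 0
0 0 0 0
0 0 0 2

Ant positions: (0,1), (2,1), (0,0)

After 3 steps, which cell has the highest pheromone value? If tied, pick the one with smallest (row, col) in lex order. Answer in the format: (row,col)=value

Step 1: ant0:(0,1)->E->(0,2) | ant1:(2,1)->N->(1,1) | ant2:(0,0)->E->(0,1)
  grid max=3 at (0,1)
Step 2: ant0:(0,2)->W->(0,1) | ant1:(1,1)->N->(0,1) | ant2:(0,1)->E->(0,2)
  grid max=6 at (0,1)
Step 3: ant0:(0,1)->E->(0,2) | ant1:(0,1)->E->(0,2) | ant2:(0,2)->W->(0,1)
  grid max=7 at (0,1)
Final grid:
  0 7 5 0
  0 0 0 0
  0 0 0 0
  0 0 0 0
  0 0 0 0
Max pheromone 7 at (0,1)

Answer: (0,1)=7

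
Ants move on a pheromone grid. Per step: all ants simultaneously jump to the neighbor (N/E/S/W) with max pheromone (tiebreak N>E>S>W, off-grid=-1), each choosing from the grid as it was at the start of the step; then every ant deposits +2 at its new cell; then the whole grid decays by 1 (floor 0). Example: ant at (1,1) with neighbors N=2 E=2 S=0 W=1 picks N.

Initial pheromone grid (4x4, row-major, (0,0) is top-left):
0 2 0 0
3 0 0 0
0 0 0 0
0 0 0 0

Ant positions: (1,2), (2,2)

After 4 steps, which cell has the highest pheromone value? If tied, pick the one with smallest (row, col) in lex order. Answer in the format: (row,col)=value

Step 1: ant0:(1,2)->N->(0,2) | ant1:(2,2)->N->(1,2)
  grid max=2 at (1,0)
Step 2: ant0:(0,2)->S->(1,2) | ant1:(1,2)->N->(0,2)
  grid max=2 at (0,2)
Step 3: ant0:(1,2)->N->(0,2) | ant1:(0,2)->S->(1,2)
  grid max=3 at (0,2)
Step 4: ant0:(0,2)->S->(1,2) | ant1:(1,2)->N->(0,2)
  grid max=4 at (0,2)
Final grid:
  0 0 4 0
  0 0 4 0
  0 0 0 0
  0 0 0 0
Max pheromone 4 at (0,2)

Answer: (0,2)=4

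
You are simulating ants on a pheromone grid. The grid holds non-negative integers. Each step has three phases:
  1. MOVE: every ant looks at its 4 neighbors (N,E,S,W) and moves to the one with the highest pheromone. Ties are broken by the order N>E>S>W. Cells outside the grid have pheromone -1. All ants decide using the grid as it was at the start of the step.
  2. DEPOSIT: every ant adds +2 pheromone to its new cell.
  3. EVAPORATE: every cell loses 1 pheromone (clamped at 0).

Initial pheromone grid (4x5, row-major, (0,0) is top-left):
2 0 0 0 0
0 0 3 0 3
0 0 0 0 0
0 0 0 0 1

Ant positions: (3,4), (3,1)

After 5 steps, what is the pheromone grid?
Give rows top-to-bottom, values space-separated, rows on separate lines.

After step 1: ants at (2,4),(2,1)
  1 0 0 0 0
  0 0 2 0 2
  0 1 0 0 1
  0 0 0 0 0
After step 2: ants at (1,4),(1,1)
  0 0 0 0 0
  0 1 1 0 3
  0 0 0 0 0
  0 0 0 0 0
After step 3: ants at (0,4),(1,2)
  0 0 0 0 1
  0 0 2 0 2
  0 0 0 0 0
  0 0 0 0 0
After step 4: ants at (1,4),(0,2)
  0 0 1 0 0
  0 0 1 0 3
  0 0 0 0 0
  0 0 0 0 0
After step 5: ants at (0,4),(1,2)
  0 0 0 0 1
  0 0 2 0 2
  0 0 0 0 0
  0 0 0 0 0

0 0 0 0 1
0 0 2 0 2
0 0 0 0 0
0 0 0 0 0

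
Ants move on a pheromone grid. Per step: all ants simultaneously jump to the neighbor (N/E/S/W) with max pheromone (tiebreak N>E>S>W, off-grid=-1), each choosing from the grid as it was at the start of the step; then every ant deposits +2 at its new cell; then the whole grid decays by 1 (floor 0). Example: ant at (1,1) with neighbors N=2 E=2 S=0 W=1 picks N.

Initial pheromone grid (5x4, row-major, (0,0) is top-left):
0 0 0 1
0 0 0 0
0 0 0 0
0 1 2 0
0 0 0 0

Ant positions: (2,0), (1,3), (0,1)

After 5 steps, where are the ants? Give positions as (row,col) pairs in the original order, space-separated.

Step 1: ant0:(2,0)->N->(1,0) | ant1:(1,3)->N->(0,3) | ant2:(0,1)->E->(0,2)
  grid max=2 at (0,3)
Step 2: ant0:(1,0)->N->(0,0) | ant1:(0,3)->W->(0,2) | ant2:(0,2)->E->(0,3)
  grid max=3 at (0,3)
Step 3: ant0:(0,0)->E->(0,1) | ant1:(0,2)->E->(0,3) | ant2:(0,3)->W->(0,2)
  grid max=4 at (0,3)
Step 4: ant0:(0,1)->E->(0,2) | ant1:(0,3)->W->(0,2) | ant2:(0,2)->E->(0,3)
  grid max=6 at (0,2)
Step 5: ant0:(0,2)->E->(0,3) | ant1:(0,2)->E->(0,3) | ant2:(0,3)->W->(0,2)
  grid max=8 at (0,3)

(0,3) (0,3) (0,2)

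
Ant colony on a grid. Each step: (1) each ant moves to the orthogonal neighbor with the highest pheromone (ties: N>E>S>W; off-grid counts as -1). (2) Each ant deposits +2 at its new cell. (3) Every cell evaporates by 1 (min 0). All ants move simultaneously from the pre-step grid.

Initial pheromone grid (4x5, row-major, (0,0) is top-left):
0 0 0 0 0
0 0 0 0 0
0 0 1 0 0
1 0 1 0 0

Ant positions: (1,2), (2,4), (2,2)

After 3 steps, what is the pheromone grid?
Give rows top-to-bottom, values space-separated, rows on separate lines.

After step 1: ants at (2,2),(1,4),(3,2)
  0 0 0 0 0
  0 0 0 0 1
  0 0 2 0 0
  0 0 2 0 0
After step 2: ants at (3,2),(0,4),(2,2)
  0 0 0 0 1
  0 0 0 0 0
  0 0 3 0 0
  0 0 3 0 0
After step 3: ants at (2,2),(1,4),(3,2)
  0 0 0 0 0
  0 0 0 0 1
  0 0 4 0 0
  0 0 4 0 0

0 0 0 0 0
0 0 0 0 1
0 0 4 0 0
0 0 4 0 0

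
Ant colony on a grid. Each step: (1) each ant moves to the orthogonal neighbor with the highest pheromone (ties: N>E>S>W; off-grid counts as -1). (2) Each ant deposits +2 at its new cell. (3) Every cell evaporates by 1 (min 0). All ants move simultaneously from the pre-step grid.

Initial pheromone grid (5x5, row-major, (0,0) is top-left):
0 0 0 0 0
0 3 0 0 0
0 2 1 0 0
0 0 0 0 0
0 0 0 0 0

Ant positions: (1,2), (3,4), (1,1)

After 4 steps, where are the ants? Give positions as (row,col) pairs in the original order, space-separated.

Step 1: ant0:(1,2)->W->(1,1) | ant1:(3,4)->N->(2,4) | ant2:(1,1)->S->(2,1)
  grid max=4 at (1,1)
Step 2: ant0:(1,1)->S->(2,1) | ant1:(2,4)->N->(1,4) | ant2:(2,1)->N->(1,1)
  grid max=5 at (1,1)
Step 3: ant0:(2,1)->N->(1,1) | ant1:(1,4)->N->(0,4) | ant2:(1,1)->S->(2,1)
  grid max=6 at (1,1)
Step 4: ant0:(1,1)->S->(2,1) | ant1:(0,4)->S->(1,4) | ant2:(2,1)->N->(1,1)
  grid max=7 at (1,1)

(2,1) (1,4) (1,1)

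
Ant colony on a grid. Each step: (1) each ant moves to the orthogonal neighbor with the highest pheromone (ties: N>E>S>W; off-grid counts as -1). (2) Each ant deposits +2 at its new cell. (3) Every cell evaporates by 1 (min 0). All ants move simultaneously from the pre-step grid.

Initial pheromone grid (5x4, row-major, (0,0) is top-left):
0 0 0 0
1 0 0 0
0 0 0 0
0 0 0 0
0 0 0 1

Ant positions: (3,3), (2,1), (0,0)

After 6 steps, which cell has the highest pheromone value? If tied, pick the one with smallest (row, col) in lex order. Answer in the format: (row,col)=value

Answer: (1,0)=7

Derivation:
Step 1: ant0:(3,3)->S->(4,3) | ant1:(2,1)->N->(1,1) | ant2:(0,0)->S->(1,0)
  grid max=2 at (1,0)
Step 2: ant0:(4,3)->N->(3,3) | ant1:(1,1)->W->(1,0) | ant2:(1,0)->E->(1,1)
  grid max=3 at (1,0)
Step 3: ant0:(3,3)->S->(4,3) | ant1:(1,0)->E->(1,1) | ant2:(1,1)->W->(1,0)
  grid max=4 at (1,0)
Step 4: ant0:(4,3)->N->(3,3) | ant1:(1,1)->W->(1,0) | ant2:(1,0)->E->(1,1)
  grid max=5 at (1,0)
Step 5: ant0:(3,3)->S->(4,3) | ant1:(1,0)->E->(1,1) | ant2:(1,1)->W->(1,0)
  grid max=6 at (1,0)
Step 6: ant0:(4,3)->N->(3,3) | ant1:(1,1)->W->(1,0) | ant2:(1,0)->E->(1,1)
  grid max=7 at (1,0)
Final grid:
  0 0 0 0
  7 6 0 0
  0 0 0 0
  0 0 0 1
  0 0 0 1
Max pheromone 7 at (1,0)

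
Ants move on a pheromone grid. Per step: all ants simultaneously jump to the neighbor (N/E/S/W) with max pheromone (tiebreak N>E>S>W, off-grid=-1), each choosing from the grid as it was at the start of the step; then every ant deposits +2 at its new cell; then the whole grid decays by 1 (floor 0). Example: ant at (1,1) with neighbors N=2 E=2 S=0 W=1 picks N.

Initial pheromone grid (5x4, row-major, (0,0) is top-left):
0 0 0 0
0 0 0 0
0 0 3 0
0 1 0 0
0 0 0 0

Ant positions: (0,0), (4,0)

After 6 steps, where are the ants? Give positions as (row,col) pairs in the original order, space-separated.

Step 1: ant0:(0,0)->E->(0,1) | ant1:(4,0)->N->(3,0)
  grid max=2 at (2,2)
Step 2: ant0:(0,1)->E->(0,2) | ant1:(3,0)->N->(2,0)
  grid max=1 at (0,2)
Step 3: ant0:(0,2)->E->(0,3) | ant1:(2,0)->N->(1,0)
  grid max=1 at (0,3)
Step 4: ant0:(0,3)->S->(1,3) | ant1:(1,0)->N->(0,0)
  grid max=1 at (0,0)
Step 5: ant0:(1,3)->N->(0,3) | ant1:(0,0)->E->(0,1)
  grid max=1 at (0,1)
Step 6: ant0:(0,3)->S->(1,3) | ant1:(0,1)->E->(0,2)
  grid max=1 at (0,2)

(1,3) (0,2)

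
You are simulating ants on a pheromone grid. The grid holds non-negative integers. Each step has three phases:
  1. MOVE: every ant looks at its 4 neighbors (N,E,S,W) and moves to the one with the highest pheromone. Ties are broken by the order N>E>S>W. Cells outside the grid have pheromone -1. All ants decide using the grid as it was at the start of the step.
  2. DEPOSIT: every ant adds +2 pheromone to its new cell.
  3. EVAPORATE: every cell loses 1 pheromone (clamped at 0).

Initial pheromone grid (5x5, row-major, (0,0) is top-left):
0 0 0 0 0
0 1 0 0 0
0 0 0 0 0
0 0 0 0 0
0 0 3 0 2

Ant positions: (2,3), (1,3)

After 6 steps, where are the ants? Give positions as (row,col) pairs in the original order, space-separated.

Step 1: ant0:(2,3)->N->(1,3) | ant1:(1,3)->N->(0,3)
  grid max=2 at (4,2)
Step 2: ant0:(1,3)->N->(0,3) | ant1:(0,3)->S->(1,3)
  grid max=2 at (0,3)
Step 3: ant0:(0,3)->S->(1,3) | ant1:(1,3)->N->(0,3)
  grid max=3 at (0,3)
Step 4: ant0:(1,3)->N->(0,3) | ant1:(0,3)->S->(1,3)
  grid max=4 at (0,3)
Step 5: ant0:(0,3)->S->(1,3) | ant1:(1,3)->N->(0,3)
  grid max=5 at (0,3)
Step 6: ant0:(1,3)->N->(0,3) | ant1:(0,3)->S->(1,3)
  grid max=6 at (0,3)

(0,3) (1,3)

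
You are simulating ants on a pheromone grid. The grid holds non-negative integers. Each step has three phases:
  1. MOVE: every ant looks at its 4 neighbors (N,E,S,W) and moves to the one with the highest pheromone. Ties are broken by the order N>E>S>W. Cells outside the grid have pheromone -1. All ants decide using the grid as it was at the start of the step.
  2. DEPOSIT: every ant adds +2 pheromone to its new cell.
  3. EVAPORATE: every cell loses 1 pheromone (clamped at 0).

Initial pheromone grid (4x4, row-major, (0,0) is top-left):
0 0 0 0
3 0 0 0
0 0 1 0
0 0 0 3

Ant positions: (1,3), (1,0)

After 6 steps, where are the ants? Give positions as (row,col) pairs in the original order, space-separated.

Step 1: ant0:(1,3)->N->(0,3) | ant1:(1,0)->N->(0,0)
  grid max=2 at (1,0)
Step 2: ant0:(0,3)->S->(1,3) | ant1:(0,0)->S->(1,0)
  grid max=3 at (1,0)
Step 3: ant0:(1,3)->N->(0,3) | ant1:(1,0)->N->(0,0)
  grid max=2 at (1,0)
Step 4: ant0:(0,3)->S->(1,3) | ant1:(0,0)->S->(1,0)
  grid max=3 at (1,0)
Step 5: ant0:(1,3)->N->(0,3) | ant1:(1,0)->N->(0,0)
  grid max=2 at (1,0)
Step 6: ant0:(0,3)->S->(1,3) | ant1:(0,0)->S->(1,0)
  grid max=3 at (1,0)

(1,3) (1,0)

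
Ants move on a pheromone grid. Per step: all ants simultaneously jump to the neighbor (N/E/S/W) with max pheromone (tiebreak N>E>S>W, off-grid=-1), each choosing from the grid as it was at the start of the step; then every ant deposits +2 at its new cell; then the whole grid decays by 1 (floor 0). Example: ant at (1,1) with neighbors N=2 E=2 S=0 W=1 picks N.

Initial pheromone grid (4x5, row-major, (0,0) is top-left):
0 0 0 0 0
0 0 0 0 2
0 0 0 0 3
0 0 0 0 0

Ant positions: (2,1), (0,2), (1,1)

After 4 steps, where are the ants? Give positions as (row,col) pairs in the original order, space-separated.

Step 1: ant0:(2,1)->N->(1,1) | ant1:(0,2)->E->(0,3) | ant2:(1,1)->N->(0,1)
  grid max=2 at (2,4)
Step 2: ant0:(1,1)->N->(0,1) | ant1:(0,3)->E->(0,4) | ant2:(0,1)->S->(1,1)
  grid max=2 at (0,1)
Step 3: ant0:(0,1)->S->(1,1) | ant1:(0,4)->S->(1,4) | ant2:(1,1)->N->(0,1)
  grid max=3 at (0,1)
Step 4: ant0:(1,1)->N->(0,1) | ant1:(1,4)->N->(0,4) | ant2:(0,1)->S->(1,1)
  grid max=4 at (0,1)

(0,1) (0,4) (1,1)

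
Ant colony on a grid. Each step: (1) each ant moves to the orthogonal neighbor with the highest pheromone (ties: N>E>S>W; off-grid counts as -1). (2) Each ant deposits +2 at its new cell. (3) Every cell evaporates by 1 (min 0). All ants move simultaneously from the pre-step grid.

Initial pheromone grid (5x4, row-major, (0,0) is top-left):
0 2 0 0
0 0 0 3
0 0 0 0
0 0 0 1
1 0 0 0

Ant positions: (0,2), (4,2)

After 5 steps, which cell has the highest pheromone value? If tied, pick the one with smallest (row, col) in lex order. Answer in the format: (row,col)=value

Step 1: ant0:(0,2)->W->(0,1) | ant1:(4,2)->N->(3,2)
  grid max=3 at (0,1)
Step 2: ant0:(0,1)->E->(0,2) | ant1:(3,2)->N->(2,2)
  grid max=2 at (0,1)
Step 3: ant0:(0,2)->W->(0,1) | ant1:(2,2)->N->(1,2)
  grid max=3 at (0,1)
Step 4: ant0:(0,1)->E->(0,2) | ant1:(1,2)->N->(0,2)
  grid max=3 at (0,2)
Step 5: ant0:(0,2)->W->(0,1) | ant1:(0,2)->W->(0,1)
  grid max=5 at (0,1)
Final grid:
  0 5 2 0
  0 0 0 0
  0 0 0 0
  0 0 0 0
  0 0 0 0
Max pheromone 5 at (0,1)

Answer: (0,1)=5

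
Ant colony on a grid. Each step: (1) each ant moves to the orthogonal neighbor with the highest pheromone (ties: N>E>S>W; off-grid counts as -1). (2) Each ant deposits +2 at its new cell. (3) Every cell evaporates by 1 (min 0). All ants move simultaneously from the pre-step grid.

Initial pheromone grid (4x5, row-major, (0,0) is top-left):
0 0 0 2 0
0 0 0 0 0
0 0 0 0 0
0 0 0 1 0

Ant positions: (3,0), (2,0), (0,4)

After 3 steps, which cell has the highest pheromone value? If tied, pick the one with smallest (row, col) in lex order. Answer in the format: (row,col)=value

Answer: (0,3)=3

Derivation:
Step 1: ant0:(3,0)->N->(2,0) | ant1:(2,0)->N->(1,0) | ant2:(0,4)->W->(0,3)
  grid max=3 at (0,3)
Step 2: ant0:(2,0)->N->(1,0) | ant1:(1,0)->S->(2,0) | ant2:(0,3)->E->(0,4)
  grid max=2 at (0,3)
Step 3: ant0:(1,0)->S->(2,0) | ant1:(2,0)->N->(1,0) | ant2:(0,4)->W->(0,3)
  grid max=3 at (0,3)
Final grid:
  0 0 0 3 0
  3 0 0 0 0
  3 0 0 0 0
  0 0 0 0 0
Max pheromone 3 at (0,3)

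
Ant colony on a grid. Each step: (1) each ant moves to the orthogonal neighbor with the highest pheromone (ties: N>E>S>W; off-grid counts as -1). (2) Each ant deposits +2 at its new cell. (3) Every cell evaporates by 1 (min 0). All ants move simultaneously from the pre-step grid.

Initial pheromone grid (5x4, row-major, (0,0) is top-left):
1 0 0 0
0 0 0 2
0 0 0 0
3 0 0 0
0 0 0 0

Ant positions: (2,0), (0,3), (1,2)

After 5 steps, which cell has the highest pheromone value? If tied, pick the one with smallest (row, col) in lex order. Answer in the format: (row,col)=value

Step 1: ant0:(2,0)->S->(3,0) | ant1:(0,3)->S->(1,3) | ant2:(1,2)->E->(1,3)
  grid max=5 at (1,3)
Step 2: ant0:(3,0)->N->(2,0) | ant1:(1,3)->N->(0,3) | ant2:(1,3)->N->(0,3)
  grid max=4 at (1,3)
Step 3: ant0:(2,0)->S->(3,0) | ant1:(0,3)->S->(1,3) | ant2:(0,3)->S->(1,3)
  grid max=7 at (1,3)
Step 4: ant0:(3,0)->N->(2,0) | ant1:(1,3)->N->(0,3) | ant2:(1,3)->N->(0,3)
  grid max=6 at (1,3)
Step 5: ant0:(2,0)->S->(3,0) | ant1:(0,3)->S->(1,3) | ant2:(0,3)->S->(1,3)
  grid max=9 at (1,3)
Final grid:
  0 0 0 4
  0 0 0 9
  0 0 0 0
  4 0 0 0
  0 0 0 0
Max pheromone 9 at (1,3)

Answer: (1,3)=9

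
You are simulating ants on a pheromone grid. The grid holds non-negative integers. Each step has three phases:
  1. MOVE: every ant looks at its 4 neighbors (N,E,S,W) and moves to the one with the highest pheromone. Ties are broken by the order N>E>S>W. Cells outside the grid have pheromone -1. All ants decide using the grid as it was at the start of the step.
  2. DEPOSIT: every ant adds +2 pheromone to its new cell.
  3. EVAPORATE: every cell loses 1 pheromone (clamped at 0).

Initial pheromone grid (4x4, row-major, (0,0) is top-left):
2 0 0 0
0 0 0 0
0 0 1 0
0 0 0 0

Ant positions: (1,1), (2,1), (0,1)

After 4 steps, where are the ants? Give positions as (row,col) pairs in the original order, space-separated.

Step 1: ant0:(1,1)->N->(0,1) | ant1:(2,1)->E->(2,2) | ant2:(0,1)->W->(0,0)
  grid max=3 at (0,0)
Step 2: ant0:(0,1)->W->(0,0) | ant1:(2,2)->N->(1,2) | ant2:(0,0)->E->(0,1)
  grid max=4 at (0,0)
Step 3: ant0:(0,0)->E->(0,1) | ant1:(1,2)->S->(2,2) | ant2:(0,1)->W->(0,0)
  grid max=5 at (0,0)
Step 4: ant0:(0,1)->W->(0,0) | ant1:(2,2)->N->(1,2) | ant2:(0,0)->E->(0,1)
  grid max=6 at (0,0)

(0,0) (1,2) (0,1)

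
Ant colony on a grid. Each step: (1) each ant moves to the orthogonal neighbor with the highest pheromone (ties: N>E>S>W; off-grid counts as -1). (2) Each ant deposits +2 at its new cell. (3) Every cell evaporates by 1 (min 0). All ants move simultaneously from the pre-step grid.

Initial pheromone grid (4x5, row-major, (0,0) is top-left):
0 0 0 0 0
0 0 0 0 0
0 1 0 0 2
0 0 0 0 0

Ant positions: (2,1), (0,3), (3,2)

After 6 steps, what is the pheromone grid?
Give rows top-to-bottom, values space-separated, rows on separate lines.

After step 1: ants at (1,1),(0,4),(2,2)
  0 0 0 0 1
  0 1 0 0 0
  0 0 1 0 1
  0 0 0 0 0
After step 2: ants at (0,1),(1,4),(1,2)
  0 1 0 0 0
  0 0 1 0 1
  0 0 0 0 0
  0 0 0 0 0
After step 3: ants at (0,2),(0,4),(0,2)
  0 0 3 0 1
  0 0 0 0 0
  0 0 0 0 0
  0 0 0 0 0
After step 4: ants at (0,3),(1,4),(0,3)
  0 0 2 3 0
  0 0 0 0 1
  0 0 0 0 0
  0 0 0 0 0
After step 5: ants at (0,2),(0,4),(0,2)
  0 0 5 2 1
  0 0 0 0 0
  0 0 0 0 0
  0 0 0 0 0
After step 6: ants at (0,3),(0,3),(0,3)
  0 0 4 7 0
  0 0 0 0 0
  0 0 0 0 0
  0 0 0 0 0

0 0 4 7 0
0 0 0 0 0
0 0 0 0 0
0 0 0 0 0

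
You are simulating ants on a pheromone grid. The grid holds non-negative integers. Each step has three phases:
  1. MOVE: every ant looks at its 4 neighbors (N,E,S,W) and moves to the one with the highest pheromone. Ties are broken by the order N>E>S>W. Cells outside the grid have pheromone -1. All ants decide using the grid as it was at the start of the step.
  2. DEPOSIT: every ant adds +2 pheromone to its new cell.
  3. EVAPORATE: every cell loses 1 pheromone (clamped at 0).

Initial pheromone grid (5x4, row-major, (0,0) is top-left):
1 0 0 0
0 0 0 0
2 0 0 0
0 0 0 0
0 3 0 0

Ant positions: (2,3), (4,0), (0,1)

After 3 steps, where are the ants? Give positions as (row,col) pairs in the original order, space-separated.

Step 1: ant0:(2,3)->N->(1,3) | ant1:(4,0)->E->(4,1) | ant2:(0,1)->W->(0,0)
  grid max=4 at (4,1)
Step 2: ant0:(1,3)->N->(0,3) | ant1:(4,1)->N->(3,1) | ant2:(0,0)->E->(0,1)
  grid max=3 at (4,1)
Step 3: ant0:(0,3)->S->(1,3) | ant1:(3,1)->S->(4,1) | ant2:(0,1)->W->(0,0)
  grid max=4 at (4,1)

(1,3) (4,1) (0,0)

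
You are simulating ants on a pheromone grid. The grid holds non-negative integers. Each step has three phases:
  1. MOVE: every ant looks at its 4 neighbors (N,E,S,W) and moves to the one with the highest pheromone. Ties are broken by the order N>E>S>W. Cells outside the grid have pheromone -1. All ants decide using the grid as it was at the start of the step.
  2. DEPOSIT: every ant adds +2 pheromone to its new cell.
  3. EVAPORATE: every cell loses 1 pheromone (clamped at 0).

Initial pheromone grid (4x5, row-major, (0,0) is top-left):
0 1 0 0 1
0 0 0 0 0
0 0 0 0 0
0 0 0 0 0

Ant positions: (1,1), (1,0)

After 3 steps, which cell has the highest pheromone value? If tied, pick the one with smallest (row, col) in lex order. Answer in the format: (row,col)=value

Answer: (0,1)=4

Derivation:
Step 1: ant0:(1,1)->N->(0,1) | ant1:(1,0)->N->(0,0)
  grid max=2 at (0,1)
Step 2: ant0:(0,1)->W->(0,0) | ant1:(0,0)->E->(0,1)
  grid max=3 at (0,1)
Step 3: ant0:(0,0)->E->(0,1) | ant1:(0,1)->W->(0,0)
  grid max=4 at (0,1)
Final grid:
  3 4 0 0 0
  0 0 0 0 0
  0 0 0 0 0
  0 0 0 0 0
Max pheromone 4 at (0,1)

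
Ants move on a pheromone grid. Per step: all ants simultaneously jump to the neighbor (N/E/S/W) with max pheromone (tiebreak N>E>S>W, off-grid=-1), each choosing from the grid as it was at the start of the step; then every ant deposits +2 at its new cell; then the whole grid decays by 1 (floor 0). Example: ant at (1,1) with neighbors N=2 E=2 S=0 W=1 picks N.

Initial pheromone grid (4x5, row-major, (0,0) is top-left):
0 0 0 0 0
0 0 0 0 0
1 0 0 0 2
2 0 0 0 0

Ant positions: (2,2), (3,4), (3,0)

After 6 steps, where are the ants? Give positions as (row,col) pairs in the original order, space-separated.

Step 1: ant0:(2,2)->N->(1,2) | ant1:(3,4)->N->(2,4) | ant2:(3,0)->N->(2,0)
  grid max=3 at (2,4)
Step 2: ant0:(1,2)->N->(0,2) | ant1:(2,4)->N->(1,4) | ant2:(2,0)->S->(3,0)
  grid max=2 at (2,4)
Step 3: ant0:(0,2)->E->(0,3) | ant1:(1,4)->S->(2,4) | ant2:(3,0)->N->(2,0)
  grid max=3 at (2,4)
Step 4: ant0:(0,3)->E->(0,4) | ant1:(2,4)->N->(1,4) | ant2:(2,0)->S->(3,0)
  grid max=2 at (2,4)
Step 5: ant0:(0,4)->S->(1,4) | ant1:(1,4)->S->(2,4) | ant2:(3,0)->N->(2,0)
  grid max=3 at (2,4)
Step 6: ant0:(1,4)->S->(2,4) | ant1:(2,4)->N->(1,4) | ant2:(2,0)->S->(3,0)
  grid max=4 at (2,4)

(2,4) (1,4) (3,0)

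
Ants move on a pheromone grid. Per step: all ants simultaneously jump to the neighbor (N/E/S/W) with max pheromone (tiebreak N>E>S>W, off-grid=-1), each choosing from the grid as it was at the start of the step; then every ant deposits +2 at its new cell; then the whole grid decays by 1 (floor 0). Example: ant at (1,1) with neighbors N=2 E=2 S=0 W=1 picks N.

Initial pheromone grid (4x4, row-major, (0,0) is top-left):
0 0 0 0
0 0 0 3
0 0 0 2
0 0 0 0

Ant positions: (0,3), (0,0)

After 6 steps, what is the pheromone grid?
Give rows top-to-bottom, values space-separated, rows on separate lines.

After step 1: ants at (1,3),(0,1)
  0 1 0 0
  0 0 0 4
  0 0 0 1
  0 0 0 0
After step 2: ants at (2,3),(0,2)
  0 0 1 0
  0 0 0 3
  0 0 0 2
  0 0 0 0
After step 3: ants at (1,3),(0,3)
  0 0 0 1
  0 0 0 4
  0 0 0 1
  0 0 0 0
After step 4: ants at (0,3),(1,3)
  0 0 0 2
  0 0 0 5
  0 0 0 0
  0 0 0 0
After step 5: ants at (1,3),(0,3)
  0 0 0 3
  0 0 0 6
  0 0 0 0
  0 0 0 0
After step 6: ants at (0,3),(1,3)
  0 0 0 4
  0 0 0 7
  0 0 0 0
  0 0 0 0

0 0 0 4
0 0 0 7
0 0 0 0
0 0 0 0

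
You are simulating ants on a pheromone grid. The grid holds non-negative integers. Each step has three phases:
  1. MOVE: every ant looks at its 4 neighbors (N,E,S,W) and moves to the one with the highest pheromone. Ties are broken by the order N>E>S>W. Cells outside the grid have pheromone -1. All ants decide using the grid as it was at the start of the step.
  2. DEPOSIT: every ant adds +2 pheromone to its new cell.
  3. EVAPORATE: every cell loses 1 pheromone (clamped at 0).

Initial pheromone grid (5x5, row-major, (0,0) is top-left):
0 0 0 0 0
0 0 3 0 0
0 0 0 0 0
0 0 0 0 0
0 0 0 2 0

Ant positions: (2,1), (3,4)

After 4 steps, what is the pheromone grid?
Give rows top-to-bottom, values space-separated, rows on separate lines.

After step 1: ants at (1,1),(2,4)
  0 0 0 0 0
  0 1 2 0 0
  0 0 0 0 1
  0 0 0 0 0
  0 0 0 1 0
After step 2: ants at (1,2),(1,4)
  0 0 0 0 0
  0 0 3 0 1
  0 0 0 0 0
  0 0 0 0 0
  0 0 0 0 0
After step 3: ants at (0,2),(0,4)
  0 0 1 0 1
  0 0 2 0 0
  0 0 0 0 0
  0 0 0 0 0
  0 0 0 0 0
After step 4: ants at (1,2),(1,4)
  0 0 0 0 0
  0 0 3 0 1
  0 0 0 0 0
  0 0 0 0 0
  0 0 0 0 0

0 0 0 0 0
0 0 3 0 1
0 0 0 0 0
0 0 0 0 0
0 0 0 0 0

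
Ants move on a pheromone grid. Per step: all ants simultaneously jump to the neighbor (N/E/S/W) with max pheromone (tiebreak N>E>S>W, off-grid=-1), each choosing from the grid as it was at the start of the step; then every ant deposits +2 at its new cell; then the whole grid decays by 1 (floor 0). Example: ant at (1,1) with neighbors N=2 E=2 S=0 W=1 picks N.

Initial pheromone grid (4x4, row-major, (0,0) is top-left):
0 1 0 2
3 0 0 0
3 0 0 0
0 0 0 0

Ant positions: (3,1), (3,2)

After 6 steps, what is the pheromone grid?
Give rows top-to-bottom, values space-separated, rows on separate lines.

After step 1: ants at (2,1),(2,2)
  0 0 0 1
  2 0 0 0
  2 1 1 0
  0 0 0 0
After step 2: ants at (2,0),(2,1)
  0 0 0 0
  1 0 0 0
  3 2 0 0
  0 0 0 0
After step 3: ants at (2,1),(2,0)
  0 0 0 0
  0 0 0 0
  4 3 0 0
  0 0 0 0
After step 4: ants at (2,0),(2,1)
  0 0 0 0
  0 0 0 0
  5 4 0 0
  0 0 0 0
After step 5: ants at (2,1),(2,0)
  0 0 0 0
  0 0 0 0
  6 5 0 0
  0 0 0 0
After step 6: ants at (2,0),(2,1)
  0 0 0 0
  0 0 0 0
  7 6 0 0
  0 0 0 0

0 0 0 0
0 0 0 0
7 6 0 0
0 0 0 0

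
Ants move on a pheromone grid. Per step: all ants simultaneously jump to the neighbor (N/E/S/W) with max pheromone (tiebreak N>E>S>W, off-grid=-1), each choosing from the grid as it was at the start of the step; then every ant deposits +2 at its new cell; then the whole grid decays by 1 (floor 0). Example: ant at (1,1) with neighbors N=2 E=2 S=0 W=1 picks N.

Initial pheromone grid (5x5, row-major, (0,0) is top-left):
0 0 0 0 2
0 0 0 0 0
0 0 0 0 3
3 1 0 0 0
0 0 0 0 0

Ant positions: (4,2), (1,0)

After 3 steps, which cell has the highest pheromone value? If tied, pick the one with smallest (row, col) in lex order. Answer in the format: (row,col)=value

Step 1: ant0:(4,2)->N->(3,2) | ant1:(1,0)->N->(0,0)
  grid max=2 at (2,4)
Step 2: ant0:(3,2)->N->(2,2) | ant1:(0,0)->E->(0,1)
  grid max=1 at (0,1)
Step 3: ant0:(2,2)->N->(1,2) | ant1:(0,1)->E->(0,2)
  grid max=1 at (0,2)
Final grid:
  0 0 1 0 0
  0 0 1 0 0
  0 0 0 0 0
  0 0 0 0 0
  0 0 0 0 0
Max pheromone 1 at (0,2)

Answer: (0,2)=1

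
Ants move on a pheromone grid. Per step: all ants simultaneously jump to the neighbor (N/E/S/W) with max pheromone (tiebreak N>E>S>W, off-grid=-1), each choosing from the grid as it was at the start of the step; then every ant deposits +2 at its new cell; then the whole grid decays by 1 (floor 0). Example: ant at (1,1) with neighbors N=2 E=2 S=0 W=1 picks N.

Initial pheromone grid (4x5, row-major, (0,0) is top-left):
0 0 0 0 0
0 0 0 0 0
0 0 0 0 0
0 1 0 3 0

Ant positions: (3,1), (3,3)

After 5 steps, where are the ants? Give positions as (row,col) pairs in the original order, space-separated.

Step 1: ant0:(3,1)->N->(2,1) | ant1:(3,3)->N->(2,3)
  grid max=2 at (3,3)
Step 2: ant0:(2,1)->N->(1,1) | ant1:(2,3)->S->(3,3)
  grid max=3 at (3,3)
Step 3: ant0:(1,1)->N->(0,1) | ant1:(3,3)->N->(2,3)
  grid max=2 at (3,3)
Step 4: ant0:(0,1)->E->(0,2) | ant1:(2,3)->S->(3,3)
  grid max=3 at (3,3)
Step 5: ant0:(0,2)->E->(0,3) | ant1:(3,3)->N->(2,3)
  grid max=2 at (3,3)

(0,3) (2,3)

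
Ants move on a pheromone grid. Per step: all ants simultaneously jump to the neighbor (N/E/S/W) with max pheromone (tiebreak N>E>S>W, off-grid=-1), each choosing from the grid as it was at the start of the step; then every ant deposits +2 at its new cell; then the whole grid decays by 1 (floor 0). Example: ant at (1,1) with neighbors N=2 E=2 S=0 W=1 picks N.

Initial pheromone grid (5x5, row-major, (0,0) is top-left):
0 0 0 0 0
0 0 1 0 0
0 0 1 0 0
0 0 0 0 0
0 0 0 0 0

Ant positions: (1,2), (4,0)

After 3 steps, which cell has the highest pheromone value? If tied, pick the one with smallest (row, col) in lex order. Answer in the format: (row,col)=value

Step 1: ant0:(1,2)->S->(2,2) | ant1:(4,0)->N->(3,0)
  grid max=2 at (2,2)
Step 2: ant0:(2,2)->N->(1,2) | ant1:(3,0)->N->(2,0)
  grid max=1 at (1,2)
Step 3: ant0:(1,2)->S->(2,2) | ant1:(2,0)->N->(1,0)
  grid max=2 at (2,2)
Final grid:
  0 0 0 0 0
  1 0 0 0 0
  0 0 2 0 0
  0 0 0 0 0
  0 0 0 0 0
Max pheromone 2 at (2,2)

Answer: (2,2)=2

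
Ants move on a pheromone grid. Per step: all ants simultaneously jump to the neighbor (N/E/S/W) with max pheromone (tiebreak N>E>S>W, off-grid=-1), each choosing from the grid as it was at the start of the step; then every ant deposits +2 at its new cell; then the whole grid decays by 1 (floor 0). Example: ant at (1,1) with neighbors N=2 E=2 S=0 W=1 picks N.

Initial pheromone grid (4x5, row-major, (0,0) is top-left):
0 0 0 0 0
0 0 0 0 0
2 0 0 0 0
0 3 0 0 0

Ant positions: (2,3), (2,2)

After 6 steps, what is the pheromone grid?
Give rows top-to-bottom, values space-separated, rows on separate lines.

After step 1: ants at (1,3),(1,2)
  0 0 0 0 0
  0 0 1 1 0
  1 0 0 0 0
  0 2 0 0 0
After step 2: ants at (1,2),(1,3)
  0 0 0 0 0
  0 0 2 2 0
  0 0 0 0 0
  0 1 0 0 0
After step 3: ants at (1,3),(1,2)
  0 0 0 0 0
  0 0 3 3 0
  0 0 0 0 0
  0 0 0 0 0
After step 4: ants at (1,2),(1,3)
  0 0 0 0 0
  0 0 4 4 0
  0 0 0 0 0
  0 0 0 0 0
After step 5: ants at (1,3),(1,2)
  0 0 0 0 0
  0 0 5 5 0
  0 0 0 0 0
  0 0 0 0 0
After step 6: ants at (1,2),(1,3)
  0 0 0 0 0
  0 0 6 6 0
  0 0 0 0 0
  0 0 0 0 0

0 0 0 0 0
0 0 6 6 0
0 0 0 0 0
0 0 0 0 0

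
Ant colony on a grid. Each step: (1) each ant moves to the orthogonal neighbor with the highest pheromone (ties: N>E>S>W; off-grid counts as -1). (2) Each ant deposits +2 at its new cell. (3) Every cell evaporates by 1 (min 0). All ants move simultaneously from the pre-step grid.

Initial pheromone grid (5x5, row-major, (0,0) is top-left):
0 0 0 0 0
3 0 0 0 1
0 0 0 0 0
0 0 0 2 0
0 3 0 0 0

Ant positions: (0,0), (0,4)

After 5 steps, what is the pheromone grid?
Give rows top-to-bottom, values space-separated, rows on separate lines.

After step 1: ants at (1,0),(1,4)
  0 0 0 0 0
  4 0 0 0 2
  0 0 0 0 0
  0 0 0 1 0
  0 2 0 0 0
After step 2: ants at (0,0),(0,4)
  1 0 0 0 1
  3 0 0 0 1
  0 0 0 0 0
  0 0 0 0 0
  0 1 0 0 0
After step 3: ants at (1,0),(1,4)
  0 0 0 0 0
  4 0 0 0 2
  0 0 0 0 0
  0 0 0 0 0
  0 0 0 0 0
After step 4: ants at (0,0),(0,4)
  1 0 0 0 1
  3 0 0 0 1
  0 0 0 0 0
  0 0 0 0 0
  0 0 0 0 0
After step 5: ants at (1,0),(1,4)
  0 0 0 0 0
  4 0 0 0 2
  0 0 0 0 0
  0 0 0 0 0
  0 0 0 0 0

0 0 0 0 0
4 0 0 0 2
0 0 0 0 0
0 0 0 0 0
0 0 0 0 0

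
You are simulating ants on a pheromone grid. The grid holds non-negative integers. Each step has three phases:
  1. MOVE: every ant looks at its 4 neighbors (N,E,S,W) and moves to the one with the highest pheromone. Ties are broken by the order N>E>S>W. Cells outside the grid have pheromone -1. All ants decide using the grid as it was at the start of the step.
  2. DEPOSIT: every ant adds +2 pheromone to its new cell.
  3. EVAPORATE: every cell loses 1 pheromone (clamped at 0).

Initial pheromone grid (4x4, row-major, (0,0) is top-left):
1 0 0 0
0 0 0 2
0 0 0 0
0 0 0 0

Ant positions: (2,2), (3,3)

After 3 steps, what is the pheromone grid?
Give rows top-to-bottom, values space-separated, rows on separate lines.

After step 1: ants at (1,2),(2,3)
  0 0 0 0
  0 0 1 1
  0 0 0 1
  0 0 0 0
After step 2: ants at (1,3),(1,3)
  0 0 0 0
  0 0 0 4
  0 0 0 0
  0 0 0 0
After step 3: ants at (0,3),(0,3)
  0 0 0 3
  0 0 0 3
  0 0 0 0
  0 0 0 0

0 0 0 3
0 0 0 3
0 0 0 0
0 0 0 0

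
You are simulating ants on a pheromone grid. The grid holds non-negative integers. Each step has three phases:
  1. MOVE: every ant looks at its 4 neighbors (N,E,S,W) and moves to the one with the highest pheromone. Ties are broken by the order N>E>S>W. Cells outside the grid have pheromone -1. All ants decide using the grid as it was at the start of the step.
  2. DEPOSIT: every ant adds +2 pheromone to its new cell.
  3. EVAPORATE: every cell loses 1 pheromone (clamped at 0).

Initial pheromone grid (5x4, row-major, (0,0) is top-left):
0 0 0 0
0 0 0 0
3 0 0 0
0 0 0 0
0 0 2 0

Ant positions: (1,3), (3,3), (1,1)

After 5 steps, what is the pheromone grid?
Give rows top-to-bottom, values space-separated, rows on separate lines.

After step 1: ants at (0,3),(2,3),(0,1)
  0 1 0 1
  0 0 0 0
  2 0 0 1
  0 0 0 0
  0 0 1 0
After step 2: ants at (1,3),(1,3),(0,2)
  0 0 1 0
  0 0 0 3
  1 0 0 0
  0 0 0 0
  0 0 0 0
After step 3: ants at (0,3),(0,3),(0,3)
  0 0 0 5
  0 0 0 2
  0 0 0 0
  0 0 0 0
  0 0 0 0
After step 4: ants at (1,3),(1,3),(1,3)
  0 0 0 4
  0 0 0 7
  0 0 0 0
  0 0 0 0
  0 0 0 0
After step 5: ants at (0,3),(0,3),(0,3)
  0 0 0 9
  0 0 0 6
  0 0 0 0
  0 0 0 0
  0 0 0 0

0 0 0 9
0 0 0 6
0 0 0 0
0 0 0 0
0 0 0 0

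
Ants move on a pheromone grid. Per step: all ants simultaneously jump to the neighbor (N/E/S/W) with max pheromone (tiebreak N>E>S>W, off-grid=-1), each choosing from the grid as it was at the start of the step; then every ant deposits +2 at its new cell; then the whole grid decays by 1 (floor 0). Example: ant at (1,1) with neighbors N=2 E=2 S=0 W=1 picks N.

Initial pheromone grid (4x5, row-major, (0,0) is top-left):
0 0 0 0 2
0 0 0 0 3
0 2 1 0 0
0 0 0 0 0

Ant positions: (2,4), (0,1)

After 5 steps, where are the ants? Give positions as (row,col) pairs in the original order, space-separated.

Step 1: ant0:(2,4)->N->(1,4) | ant1:(0,1)->E->(0,2)
  grid max=4 at (1,4)
Step 2: ant0:(1,4)->N->(0,4) | ant1:(0,2)->E->(0,3)
  grid max=3 at (1,4)
Step 3: ant0:(0,4)->S->(1,4) | ant1:(0,3)->E->(0,4)
  grid max=4 at (1,4)
Step 4: ant0:(1,4)->N->(0,4) | ant1:(0,4)->S->(1,4)
  grid max=5 at (1,4)
Step 5: ant0:(0,4)->S->(1,4) | ant1:(1,4)->N->(0,4)
  grid max=6 at (1,4)

(1,4) (0,4)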